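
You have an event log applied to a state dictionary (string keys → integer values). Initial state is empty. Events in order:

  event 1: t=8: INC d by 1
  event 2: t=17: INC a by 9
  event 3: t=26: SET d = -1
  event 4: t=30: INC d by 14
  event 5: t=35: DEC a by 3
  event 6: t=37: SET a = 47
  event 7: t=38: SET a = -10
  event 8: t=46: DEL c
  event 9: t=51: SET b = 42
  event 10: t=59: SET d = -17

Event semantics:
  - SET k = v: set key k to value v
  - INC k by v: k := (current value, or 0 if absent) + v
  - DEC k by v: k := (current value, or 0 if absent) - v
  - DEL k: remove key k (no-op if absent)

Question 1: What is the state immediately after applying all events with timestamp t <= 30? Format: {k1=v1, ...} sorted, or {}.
Answer: {a=9, d=13}

Derivation:
Apply events with t <= 30 (4 events):
  after event 1 (t=8: INC d by 1): {d=1}
  after event 2 (t=17: INC a by 9): {a=9, d=1}
  after event 3 (t=26: SET d = -1): {a=9, d=-1}
  after event 4 (t=30: INC d by 14): {a=9, d=13}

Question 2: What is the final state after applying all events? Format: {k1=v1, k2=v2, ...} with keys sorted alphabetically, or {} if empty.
Answer: {a=-10, b=42, d=-17}

Derivation:
  after event 1 (t=8: INC d by 1): {d=1}
  after event 2 (t=17: INC a by 9): {a=9, d=1}
  after event 3 (t=26: SET d = -1): {a=9, d=-1}
  after event 4 (t=30: INC d by 14): {a=9, d=13}
  after event 5 (t=35: DEC a by 3): {a=6, d=13}
  after event 6 (t=37: SET a = 47): {a=47, d=13}
  after event 7 (t=38: SET a = -10): {a=-10, d=13}
  after event 8 (t=46: DEL c): {a=-10, d=13}
  after event 9 (t=51: SET b = 42): {a=-10, b=42, d=13}
  after event 10 (t=59: SET d = -17): {a=-10, b=42, d=-17}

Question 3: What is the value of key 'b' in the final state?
Track key 'b' through all 10 events:
  event 1 (t=8: INC d by 1): b unchanged
  event 2 (t=17: INC a by 9): b unchanged
  event 3 (t=26: SET d = -1): b unchanged
  event 4 (t=30: INC d by 14): b unchanged
  event 5 (t=35: DEC a by 3): b unchanged
  event 6 (t=37: SET a = 47): b unchanged
  event 7 (t=38: SET a = -10): b unchanged
  event 8 (t=46: DEL c): b unchanged
  event 9 (t=51: SET b = 42): b (absent) -> 42
  event 10 (t=59: SET d = -17): b unchanged
Final: b = 42

Answer: 42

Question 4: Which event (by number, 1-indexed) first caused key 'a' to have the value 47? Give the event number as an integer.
Looking for first event where a becomes 47:
  event 2: a = 9
  event 3: a = 9
  event 4: a = 9
  event 5: a = 6
  event 6: a 6 -> 47  <-- first match

Answer: 6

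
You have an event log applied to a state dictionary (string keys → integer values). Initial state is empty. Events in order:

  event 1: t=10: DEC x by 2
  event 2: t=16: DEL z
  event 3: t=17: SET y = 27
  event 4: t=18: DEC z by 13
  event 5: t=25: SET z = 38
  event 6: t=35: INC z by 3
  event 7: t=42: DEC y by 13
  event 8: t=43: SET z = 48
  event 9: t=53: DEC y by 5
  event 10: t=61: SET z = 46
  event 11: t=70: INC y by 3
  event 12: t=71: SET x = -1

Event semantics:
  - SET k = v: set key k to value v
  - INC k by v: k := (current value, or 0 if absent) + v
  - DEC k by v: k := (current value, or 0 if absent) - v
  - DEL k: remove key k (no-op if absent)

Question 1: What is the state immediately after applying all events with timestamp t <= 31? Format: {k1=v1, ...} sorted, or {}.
Apply events with t <= 31 (5 events):
  after event 1 (t=10: DEC x by 2): {x=-2}
  after event 2 (t=16: DEL z): {x=-2}
  after event 3 (t=17: SET y = 27): {x=-2, y=27}
  after event 4 (t=18: DEC z by 13): {x=-2, y=27, z=-13}
  after event 5 (t=25: SET z = 38): {x=-2, y=27, z=38}

Answer: {x=-2, y=27, z=38}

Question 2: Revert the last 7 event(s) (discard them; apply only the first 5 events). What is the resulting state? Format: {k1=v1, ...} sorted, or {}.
Answer: {x=-2, y=27, z=38}

Derivation:
Keep first 5 events (discard last 7):
  after event 1 (t=10: DEC x by 2): {x=-2}
  after event 2 (t=16: DEL z): {x=-2}
  after event 3 (t=17: SET y = 27): {x=-2, y=27}
  after event 4 (t=18: DEC z by 13): {x=-2, y=27, z=-13}
  after event 5 (t=25: SET z = 38): {x=-2, y=27, z=38}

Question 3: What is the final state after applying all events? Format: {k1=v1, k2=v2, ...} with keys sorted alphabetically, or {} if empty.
Answer: {x=-1, y=12, z=46}

Derivation:
  after event 1 (t=10: DEC x by 2): {x=-2}
  after event 2 (t=16: DEL z): {x=-2}
  after event 3 (t=17: SET y = 27): {x=-2, y=27}
  after event 4 (t=18: DEC z by 13): {x=-2, y=27, z=-13}
  after event 5 (t=25: SET z = 38): {x=-2, y=27, z=38}
  after event 6 (t=35: INC z by 3): {x=-2, y=27, z=41}
  after event 7 (t=42: DEC y by 13): {x=-2, y=14, z=41}
  after event 8 (t=43: SET z = 48): {x=-2, y=14, z=48}
  after event 9 (t=53: DEC y by 5): {x=-2, y=9, z=48}
  after event 10 (t=61: SET z = 46): {x=-2, y=9, z=46}
  after event 11 (t=70: INC y by 3): {x=-2, y=12, z=46}
  after event 12 (t=71: SET x = -1): {x=-1, y=12, z=46}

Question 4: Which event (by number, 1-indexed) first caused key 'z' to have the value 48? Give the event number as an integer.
Looking for first event where z becomes 48:
  event 4: z = -13
  event 5: z = 38
  event 6: z = 41
  event 7: z = 41
  event 8: z 41 -> 48  <-- first match

Answer: 8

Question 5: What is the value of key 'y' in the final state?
Track key 'y' through all 12 events:
  event 1 (t=10: DEC x by 2): y unchanged
  event 2 (t=16: DEL z): y unchanged
  event 3 (t=17: SET y = 27): y (absent) -> 27
  event 4 (t=18: DEC z by 13): y unchanged
  event 5 (t=25: SET z = 38): y unchanged
  event 6 (t=35: INC z by 3): y unchanged
  event 7 (t=42: DEC y by 13): y 27 -> 14
  event 8 (t=43: SET z = 48): y unchanged
  event 9 (t=53: DEC y by 5): y 14 -> 9
  event 10 (t=61: SET z = 46): y unchanged
  event 11 (t=70: INC y by 3): y 9 -> 12
  event 12 (t=71: SET x = -1): y unchanged
Final: y = 12

Answer: 12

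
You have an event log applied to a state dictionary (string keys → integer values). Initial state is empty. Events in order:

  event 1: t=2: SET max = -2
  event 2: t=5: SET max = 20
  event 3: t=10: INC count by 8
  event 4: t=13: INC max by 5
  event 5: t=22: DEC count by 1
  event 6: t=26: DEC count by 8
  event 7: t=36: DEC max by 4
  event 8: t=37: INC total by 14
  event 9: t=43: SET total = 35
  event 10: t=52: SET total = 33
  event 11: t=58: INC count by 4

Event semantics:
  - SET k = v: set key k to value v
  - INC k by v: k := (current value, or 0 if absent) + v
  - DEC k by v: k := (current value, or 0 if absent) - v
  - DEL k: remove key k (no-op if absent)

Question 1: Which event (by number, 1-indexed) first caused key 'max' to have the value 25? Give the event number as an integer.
Looking for first event where max becomes 25:
  event 1: max = -2
  event 2: max = 20
  event 3: max = 20
  event 4: max 20 -> 25  <-- first match

Answer: 4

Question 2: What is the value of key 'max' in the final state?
Track key 'max' through all 11 events:
  event 1 (t=2: SET max = -2): max (absent) -> -2
  event 2 (t=5: SET max = 20): max -2 -> 20
  event 3 (t=10: INC count by 8): max unchanged
  event 4 (t=13: INC max by 5): max 20 -> 25
  event 5 (t=22: DEC count by 1): max unchanged
  event 6 (t=26: DEC count by 8): max unchanged
  event 7 (t=36: DEC max by 4): max 25 -> 21
  event 8 (t=37: INC total by 14): max unchanged
  event 9 (t=43: SET total = 35): max unchanged
  event 10 (t=52: SET total = 33): max unchanged
  event 11 (t=58: INC count by 4): max unchanged
Final: max = 21

Answer: 21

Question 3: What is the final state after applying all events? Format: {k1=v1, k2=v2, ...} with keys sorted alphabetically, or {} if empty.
  after event 1 (t=2: SET max = -2): {max=-2}
  after event 2 (t=5: SET max = 20): {max=20}
  after event 3 (t=10: INC count by 8): {count=8, max=20}
  after event 4 (t=13: INC max by 5): {count=8, max=25}
  after event 5 (t=22: DEC count by 1): {count=7, max=25}
  after event 6 (t=26: DEC count by 8): {count=-1, max=25}
  after event 7 (t=36: DEC max by 4): {count=-1, max=21}
  after event 8 (t=37: INC total by 14): {count=-1, max=21, total=14}
  after event 9 (t=43: SET total = 35): {count=-1, max=21, total=35}
  after event 10 (t=52: SET total = 33): {count=-1, max=21, total=33}
  after event 11 (t=58: INC count by 4): {count=3, max=21, total=33}

Answer: {count=3, max=21, total=33}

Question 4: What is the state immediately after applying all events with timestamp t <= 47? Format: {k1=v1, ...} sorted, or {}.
Answer: {count=-1, max=21, total=35}

Derivation:
Apply events with t <= 47 (9 events):
  after event 1 (t=2: SET max = -2): {max=-2}
  after event 2 (t=5: SET max = 20): {max=20}
  after event 3 (t=10: INC count by 8): {count=8, max=20}
  after event 4 (t=13: INC max by 5): {count=8, max=25}
  after event 5 (t=22: DEC count by 1): {count=7, max=25}
  after event 6 (t=26: DEC count by 8): {count=-1, max=25}
  after event 7 (t=36: DEC max by 4): {count=-1, max=21}
  after event 8 (t=37: INC total by 14): {count=-1, max=21, total=14}
  after event 9 (t=43: SET total = 35): {count=-1, max=21, total=35}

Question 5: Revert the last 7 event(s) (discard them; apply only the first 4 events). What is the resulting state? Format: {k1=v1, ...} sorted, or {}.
Keep first 4 events (discard last 7):
  after event 1 (t=2: SET max = -2): {max=-2}
  after event 2 (t=5: SET max = 20): {max=20}
  after event 3 (t=10: INC count by 8): {count=8, max=20}
  after event 4 (t=13: INC max by 5): {count=8, max=25}

Answer: {count=8, max=25}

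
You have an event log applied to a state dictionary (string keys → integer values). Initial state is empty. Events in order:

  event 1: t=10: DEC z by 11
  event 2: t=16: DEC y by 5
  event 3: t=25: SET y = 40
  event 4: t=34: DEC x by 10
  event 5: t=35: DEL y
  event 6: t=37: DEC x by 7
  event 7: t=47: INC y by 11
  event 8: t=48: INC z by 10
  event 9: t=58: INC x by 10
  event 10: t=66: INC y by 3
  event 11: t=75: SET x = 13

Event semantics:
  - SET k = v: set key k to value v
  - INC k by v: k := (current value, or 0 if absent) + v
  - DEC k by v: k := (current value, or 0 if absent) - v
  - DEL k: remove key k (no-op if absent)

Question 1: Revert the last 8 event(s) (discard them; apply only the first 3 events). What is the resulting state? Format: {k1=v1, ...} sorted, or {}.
Keep first 3 events (discard last 8):
  after event 1 (t=10: DEC z by 11): {z=-11}
  after event 2 (t=16: DEC y by 5): {y=-5, z=-11}
  after event 3 (t=25: SET y = 40): {y=40, z=-11}

Answer: {y=40, z=-11}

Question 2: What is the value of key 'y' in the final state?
Answer: 14

Derivation:
Track key 'y' through all 11 events:
  event 1 (t=10: DEC z by 11): y unchanged
  event 2 (t=16: DEC y by 5): y (absent) -> -5
  event 3 (t=25: SET y = 40): y -5 -> 40
  event 4 (t=34: DEC x by 10): y unchanged
  event 5 (t=35: DEL y): y 40 -> (absent)
  event 6 (t=37: DEC x by 7): y unchanged
  event 7 (t=47: INC y by 11): y (absent) -> 11
  event 8 (t=48: INC z by 10): y unchanged
  event 9 (t=58: INC x by 10): y unchanged
  event 10 (t=66: INC y by 3): y 11 -> 14
  event 11 (t=75: SET x = 13): y unchanged
Final: y = 14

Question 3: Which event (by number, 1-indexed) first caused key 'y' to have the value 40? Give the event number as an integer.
Looking for first event where y becomes 40:
  event 2: y = -5
  event 3: y -5 -> 40  <-- first match

Answer: 3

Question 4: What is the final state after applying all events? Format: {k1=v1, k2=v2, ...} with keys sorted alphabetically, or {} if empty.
Answer: {x=13, y=14, z=-1}

Derivation:
  after event 1 (t=10: DEC z by 11): {z=-11}
  after event 2 (t=16: DEC y by 5): {y=-5, z=-11}
  after event 3 (t=25: SET y = 40): {y=40, z=-11}
  after event 4 (t=34: DEC x by 10): {x=-10, y=40, z=-11}
  after event 5 (t=35: DEL y): {x=-10, z=-11}
  after event 6 (t=37: DEC x by 7): {x=-17, z=-11}
  after event 7 (t=47: INC y by 11): {x=-17, y=11, z=-11}
  after event 8 (t=48: INC z by 10): {x=-17, y=11, z=-1}
  after event 9 (t=58: INC x by 10): {x=-7, y=11, z=-1}
  after event 10 (t=66: INC y by 3): {x=-7, y=14, z=-1}
  after event 11 (t=75: SET x = 13): {x=13, y=14, z=-1}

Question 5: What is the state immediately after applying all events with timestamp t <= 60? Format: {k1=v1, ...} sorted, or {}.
Answer: {x=-7, y=11, z=-1}

Derivation:
Apply events with t <= 60 (9 events):
  after event 1 (t=10: DEC z by 11): {z=-11}
  after event 2 (t=16: DEC y by 5): {y=-5, z=-11}
  after event 3 (t=25: SET y = 40): {y=40, z=-11}
  after event 4 (t=34: DEC x by 10): {x=-10, y=40, z=-11}
  after event 5 (t=35: DEL y): {x=-10, z=-11}
  after event 6 (t=37: DEC x by 7): {x=-17, z=-11}
  after event 7 (t=47: INC y by 11): {x=-17, y=11, z=-11}
  after event 8 (t=48: INC z by 10): {x=-17, y=11, z=-1}
  after event 9 (t=58: INC x by 10): {x=-7, y=11, z=-1}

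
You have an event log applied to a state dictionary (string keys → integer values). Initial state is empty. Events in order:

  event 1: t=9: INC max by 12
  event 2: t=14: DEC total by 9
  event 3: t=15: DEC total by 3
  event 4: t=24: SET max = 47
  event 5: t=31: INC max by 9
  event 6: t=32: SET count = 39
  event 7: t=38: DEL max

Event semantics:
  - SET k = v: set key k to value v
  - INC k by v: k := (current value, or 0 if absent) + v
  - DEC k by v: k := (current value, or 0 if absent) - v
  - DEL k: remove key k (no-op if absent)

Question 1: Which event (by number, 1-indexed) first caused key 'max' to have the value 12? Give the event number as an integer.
Answer: 1

Derivation:
Looking for first event where max becomes 12:
  event 1: max (absent) -> 12  <-- first match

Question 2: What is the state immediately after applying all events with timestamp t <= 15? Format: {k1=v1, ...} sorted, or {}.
Answer: {max=12, total=-12}

Derivation:
Apply events with t <= 15 (3 events):
  after event 1 (t=9: INC max by 12): {max=12}
  after event 2 (t=14: DEC total by 9): {max=12, total=-9}
  after event 3 (t=15: DEC total by 3): {max=12, total=-12}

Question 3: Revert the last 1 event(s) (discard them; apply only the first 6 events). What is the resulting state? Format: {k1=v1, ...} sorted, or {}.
Answer: {count=39, max=56, total=-12}

Derivation:
Keep first 6 events (discard last 1):
  after event 1 (t=9: INC max by 12): {max=12}
  after event 2 (t=14: DEC total by 9): {max=12, total=-9}
  after event 3 (t=15: DEC total by 3): {max=12, total=-12}
  after event 4 (t=24: SET max = 47): {max=47, total=-12}
  after event 5 (t=31: INC max by 9): {max=56, total=-12}
  after event 6 (t=32: SET count = 39): {count=39, max=56, total=-12}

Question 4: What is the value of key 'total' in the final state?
Track key 'total' through all 7 events:
  event 1 (t=9: INC max by 12): total unchanged
  event 2 (t=14: DEC total by 9): total (absent) -> -9
  event 3 (t=15: DEC total by 3): total -9 -> -12
  event 4 (t=24: SET max = 47): total unchanged
  event 5 (t=31: INC max by 9): total unchanged
  event 6 (t=32: SET count = 39): total unchanged
  event 7 (t=38: DEL max): total unchanged
Final: total = -12

Answer: -12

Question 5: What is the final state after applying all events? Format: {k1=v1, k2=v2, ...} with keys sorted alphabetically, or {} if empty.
Answer: {count=39, total=-12}

Derivation:
  after event 1 (t=9: INC max by 12): {max=12}
  after event 2 (t=14: DEC total by 9): {max=12, total=-9}
  after event 3 (t=15: DEC total by 3): {max=12, total=-12}
  after event 4 (t=24: SET max = 47): {max=47, total=-12}
  after event 5 (t=31: INC max by 9): {max=56, total=-12}
  after event 6 (t=32: SET count = 39): {count=39, max=56, total=-12}
  after event 7 (t=38: DEL max): {count=39, total=-12}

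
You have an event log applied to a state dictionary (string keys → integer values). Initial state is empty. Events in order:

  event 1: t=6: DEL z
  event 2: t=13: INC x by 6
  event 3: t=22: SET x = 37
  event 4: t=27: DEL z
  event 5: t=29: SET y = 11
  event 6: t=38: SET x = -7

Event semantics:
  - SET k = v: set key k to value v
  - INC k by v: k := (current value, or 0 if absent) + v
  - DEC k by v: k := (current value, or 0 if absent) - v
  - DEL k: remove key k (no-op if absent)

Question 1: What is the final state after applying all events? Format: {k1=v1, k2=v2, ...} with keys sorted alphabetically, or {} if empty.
  after event 1 (t=6: DEL z): {}
  after event 2 (t=13: INC x by 6): {x=6}
  after event 3 (t=22: SET x = 37): {x=37}
  after event 4 (t=27: DEL z): {x=37}
  after event 5 (t=29: SET y = 11): {x=37, y=11}
  after event 6 (t=38: SET x = -7): {x=-7, y=11}

Answer: {x=-7, y=11}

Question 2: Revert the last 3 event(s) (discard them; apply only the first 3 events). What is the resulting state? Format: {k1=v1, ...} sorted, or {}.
Keep first 3 events (discard last 3):
  after event 1 (t=6: DEL z): {}
  after event 2 (t=13: INC x by 6): {x=6}
  after event 3 (t=22: SET x = 37): {x=37}

Answer: {x=37}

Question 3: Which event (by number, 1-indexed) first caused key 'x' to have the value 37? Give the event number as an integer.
Answer: 3

Derivation:
Looking for first event where x becomes 37:
  event 2: x = 6
  event 3: x 6 -> 37  <-- first match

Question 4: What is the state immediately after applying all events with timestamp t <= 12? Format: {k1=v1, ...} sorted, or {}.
Apply events with t <= 12 (1 events):
  after event 1 (t=6: DEL z): {}

Answer: {}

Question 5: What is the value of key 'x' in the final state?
Answer: -7

Derivation:
Track key 'x' through all 6 events:
  event 1 (t=6: DEL z): x unchanged
  event 2 (t=13: INC x by 6): x (absent) -> 6
  event 3 (t=22: SET x = 37): x 6 -> 37
  event 4 (t=27: DEL z): x unchanged
  event 5 (t=29: SET y = 11): x unchanged
  event 6 (t=38: SET x = -7): x 37 -> -7
Final: x = -7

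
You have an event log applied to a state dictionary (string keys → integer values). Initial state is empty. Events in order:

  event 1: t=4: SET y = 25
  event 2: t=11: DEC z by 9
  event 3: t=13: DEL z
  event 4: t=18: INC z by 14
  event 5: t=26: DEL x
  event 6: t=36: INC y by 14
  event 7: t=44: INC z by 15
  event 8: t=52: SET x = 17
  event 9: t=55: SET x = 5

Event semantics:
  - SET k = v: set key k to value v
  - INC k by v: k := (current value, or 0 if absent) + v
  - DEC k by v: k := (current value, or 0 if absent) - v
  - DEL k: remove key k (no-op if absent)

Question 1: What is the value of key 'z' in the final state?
Answer: 29

Derivation:
Track key 'z' through all 9 events:
  event 1 (t=4: SET y = 25): z unchanged
  event 2 (t=11: DEC z by 9): z (absent) -> -9
  event 3 (t=13: DEL z): z -9 -> (absent)
  event 4 (t=18: INC z by 14): z (absent) -> 14
  event 5 (t=26: DEL x): z unchanged
  event 6 (t=36: INC y by 14): z unchanged
  event 7 (t=44: INC z by 15): z 14 -> 29
  event 8 (t=52: SET x = 17): z unchanged
  event 9 (t=55: SET x = 5): z unchanged
Final: z = 29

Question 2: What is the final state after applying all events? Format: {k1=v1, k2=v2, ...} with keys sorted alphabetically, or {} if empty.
Answer: {x=5, y=39, z=29}

Derivation:
  after event 1 (t=4: SET y = 25): {y=25}
  after event 2 (t=11: DEC z by 9): {y=25, z=-9}
  after event 3 (t=13: DEL z): {y=25}
  after event 4 (t=18: INC z by 14): {y=25, z=14}
  after event 5 (t=26: DEL x): {y=25, z=14}
  after event 6 (t=36: INC y by 14): {y=39, z=14}
  after event 7 (t=44: INC z by 15): {y=39, z=29}
  after event 8 (t=52: SET x = 17): {x=17, y=39, z=29}
  after event 9 (t=55: SET x = 5): {x=5, y=39, z=29}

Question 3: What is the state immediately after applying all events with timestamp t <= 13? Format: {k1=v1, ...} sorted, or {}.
Answer: {y=25}

Derivation:
Apply events with t <= 13 (3 events):
  after event 1 (t=4: SET y = 25): {y=25}
  after event 2 (t=11: DEC z by 9): {y=25, z=-9}
  after event 3 (t=13: DEL z): {y=25}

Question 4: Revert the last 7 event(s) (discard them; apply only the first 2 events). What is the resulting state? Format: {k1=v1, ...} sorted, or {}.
Answer: {y=25, z=-9}

Derivation:
Keep first 2 events (discard last 7):
  after event 1 (t=4: SET y = 25): {y=25}
  after event 2 (t=11: DEC z by 9): {y=25, z=-9}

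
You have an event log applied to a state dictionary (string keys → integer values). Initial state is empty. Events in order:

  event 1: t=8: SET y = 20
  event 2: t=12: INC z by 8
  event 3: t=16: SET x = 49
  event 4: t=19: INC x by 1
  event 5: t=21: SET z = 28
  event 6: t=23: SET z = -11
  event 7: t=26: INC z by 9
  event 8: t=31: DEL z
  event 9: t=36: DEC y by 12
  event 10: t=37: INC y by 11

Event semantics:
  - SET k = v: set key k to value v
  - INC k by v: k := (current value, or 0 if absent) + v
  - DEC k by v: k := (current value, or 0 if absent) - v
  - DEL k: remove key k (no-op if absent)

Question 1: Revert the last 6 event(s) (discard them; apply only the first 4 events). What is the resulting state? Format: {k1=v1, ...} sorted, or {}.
Keep first 4 events (discard last 6):
  after event 1 (t=8: SET y = 20): {y=20}
  after event 2 (t=12: INC z by 8): {y=20, z=8}
  after event 3 (t=16: SET x = 49): {x=49, y=20, z=8}
  after event 4 (t=19: INC x by 1): {x=50, y=20, z=8}

Answer: {x=50, y=20, z=8}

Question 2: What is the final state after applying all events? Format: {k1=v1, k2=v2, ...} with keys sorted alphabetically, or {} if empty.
Answer: {x=50, y=19}

Derivation:
  after event 1 (t=8: SET y = 20): {y=20}
  after event 2 (t=12: INC z by 8): {y=20, z=8}
  after event 3 (t=16: SET x = 49): {x=49, y=20, z=8}
  after event 4 (t=19: INC x by 1): {x=50, y=20, z=8}
  after event 5 (t=21: SET z = 28): {x=50, y=20, z=28}
  after event 6 (t=23: SET z = -11): {x=50, y=20, z=-11}
  after event 7 (t=26: INC z by 9): {x=50, y=20, z=-2}
  after event 8 (t=31: DEL z): {x=50, y=20}
  after event 9 (t=36: DEC y by 12): {x=50, y=8}
  after event 10 (t=37: INC y by 11): {x=50, y=19}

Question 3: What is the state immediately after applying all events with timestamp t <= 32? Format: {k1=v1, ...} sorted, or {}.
Answer: {x=50, y=20}

Derivation:
Apply events with t <= 32 (8 events):
  after event 1 (t=8: SET y = 20): {y=20}
  after event 2 (t=12: INC z by 8): {y=20, z=8}
  after event 3 (t=16: SET x = 49): {x=49, y=20, z=8}
  after event 4 (t=19: INC x by 1): {x=50, y=20, z=8}
  after event 5 (t=21: SET z = 28): {x=50, y=20, z=28}
  after event 6 (t=23: SET z = -11): {x=50, y=20, z=-11}
  after event 7 (t=26: INC z by 9): {x=50, y=20, z=-2}
  after event 8 (t=31: DEL z): {x=50, y=20}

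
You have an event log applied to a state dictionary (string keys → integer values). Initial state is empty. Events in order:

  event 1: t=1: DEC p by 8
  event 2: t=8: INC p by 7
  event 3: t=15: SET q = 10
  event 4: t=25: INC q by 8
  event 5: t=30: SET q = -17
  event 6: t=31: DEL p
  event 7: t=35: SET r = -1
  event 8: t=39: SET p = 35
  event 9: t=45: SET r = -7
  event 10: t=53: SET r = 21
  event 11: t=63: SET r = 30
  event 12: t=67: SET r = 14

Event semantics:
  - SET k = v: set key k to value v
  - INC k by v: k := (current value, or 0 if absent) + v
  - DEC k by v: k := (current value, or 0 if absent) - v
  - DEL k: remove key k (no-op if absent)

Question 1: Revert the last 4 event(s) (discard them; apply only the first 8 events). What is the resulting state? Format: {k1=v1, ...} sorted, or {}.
Keep first 8 events (discard last 4):
  after event 1 (t=1: DEC p by 8): {p=-8}
  after event 2 (t=8: INC p by 7): {p=-1}
  after event 3 (t=15: SET q = 10): {p=-1, q=10}
  after event 4 (t=25: INC q by 8): {p=-1, q=18}
  after event 5 (t=30: SET q = -17): {p=-1, q=-17}
  after event 6 (t=31: DEL p): {q=-17}
  after event 7 (t=35: SET r = -1): {q=-17, r=-1}
  after event 8 (t=39: SET p = 35): {p=35, q=-17, r=-1}

Answer: {p=35, q=-17, r=-1}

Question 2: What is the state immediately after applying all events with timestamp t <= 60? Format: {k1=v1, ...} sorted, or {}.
Apply events with t <= 60 (10 events):
  after event 1 (t=1: DEC p by 8): {p=-8}
  after event 2 (t=8: INC p by 7): {p=-1}
  after event 3 (t=15: SET q = 10): {p=-1, q=10}
  after event 4 (t=25: INC q by 8): {p=-1, q=18}
  after event 5 (t=30: SET q = -17): {p=-1, q=-17}
  after event 6 (t=31: DEL p): {q=-17}
  after event 7 (t=35: SET r = -1): {q=-17, r=-1}
  after event 8 (t=39: SET p = 35): {p=35, q=-17, r=-1}
  after event 9 (t=45: SET r = -7): {p=35, q=-17, r=-7}
  after event 10 (t=53: SET r = 21): {p=35, q=-17, r=21}

Answer: {p=35, q=-17, r=21}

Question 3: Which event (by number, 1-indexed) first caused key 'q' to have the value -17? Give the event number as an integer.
Answer: 5

Derivation:
Looking for first event where q becomes -17:
  event 3: q = 10
  event 4: q = 18
  event 5: q 18 -> -17  <-- first match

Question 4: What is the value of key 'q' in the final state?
Track key 'q' through all 12 events:
  event 1 (t=1: DEC p by 8): q unchanged
  event 2 (t=8: INC p by 7): q unchanged
  event 3 (t=15: SET q = 10): q (absent) -> 10
  event 4 (t=25: INC q by 8): q 10 -> 18
  event 5 (t=30: SET q = -17): q 18 -> -17
  event 6 (t=31: DEL p): q unchanged
  event 7 (t=35: SET r = -1): q unchanged
  event 8 (t=39: SET p = 35): q unchanged
  event 9 (t=45: SET r = -7): q unchanged
  event 10 (t=53: SET r = 21): q unchanged
  event 11 (t=63: SET r = 30): q unchanged
  event 12 (t=67: SET r = 14): q unchanged
Final: q = -17

Answer: -17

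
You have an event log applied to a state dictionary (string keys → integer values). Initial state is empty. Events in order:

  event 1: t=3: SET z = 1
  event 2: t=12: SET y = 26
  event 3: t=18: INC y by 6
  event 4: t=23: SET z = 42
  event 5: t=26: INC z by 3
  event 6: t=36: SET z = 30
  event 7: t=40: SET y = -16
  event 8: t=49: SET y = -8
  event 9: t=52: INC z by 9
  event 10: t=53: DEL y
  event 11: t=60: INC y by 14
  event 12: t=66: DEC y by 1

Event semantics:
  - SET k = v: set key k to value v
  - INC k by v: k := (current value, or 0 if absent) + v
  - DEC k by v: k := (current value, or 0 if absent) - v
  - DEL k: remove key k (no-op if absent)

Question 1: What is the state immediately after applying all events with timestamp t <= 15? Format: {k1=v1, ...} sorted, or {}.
Answer: {y=26, z=1}

Derivation:
Apply events with t <= 15 (2 events):
  after event 1 (t=3: SET z = 1): {z=1}
  after event 2 (t=12: SET y = 26): {y=26, z=1}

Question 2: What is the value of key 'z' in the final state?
Track key 'z' through all 12 events:
  event 1 (t=3: SET z = 1): z (absent) -> 1
  event 2 (t=12: SET y = 26): z unchanged
  event 3 (t=18: INC y by 6): z unchanged
  event 4 (t=23: SET z = 42): z 1 -> 42
  event 5 (t=26: INC z by 3): z 42 -> 45
  event 6 (t=36: SET z = 30): z 45 -> 30
  event 7 (t=40: SET y = -16): z unchanged
  event 8 (t=49: SET y = -8): z unchanged
  event 9 (t=52: INC z by 9): z 30 -> 39
  event 10 (t=53: DEL y): z unchanged
  event 11 (t=60: INC y by 14): z unchanged
  event 12 (t=66: DEC y by 1): z unchanged
Final: z = 39

Answer: 39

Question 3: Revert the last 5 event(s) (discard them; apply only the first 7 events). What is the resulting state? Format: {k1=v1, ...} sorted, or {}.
Keep first 7 events (discard last 5):
  after event 1 (t=3: SET z = 1): {z=1}
  after event 2 (t=12: SET y = 26): {y=26, z=1}
  after event 3 (t=18: INC y by 6): {y=32, z=1}
  after event 4 (t=23: SET z = 42): {y=32, z=42}
  after event 5 (t=26: INC z by 3): {y=32, z=45}
  after event 6 (t=36: SET z = 30): {y=32, z=30}
  after event 7 (t=40: SET y = -16): {y=-16, z=30}

Answer: {y=-16, z=30}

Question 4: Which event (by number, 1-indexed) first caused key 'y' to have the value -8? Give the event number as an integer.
Answer: 8

Derivation:
Looking for first event where y becomes -8:
  event 2: y = 26
  event 3: y = 32
  event 4: y = 32
  event 5: y = 32
  event 6: y = 32
  event 7: y = -16
  event 8: y -16 -> -8  <-- first match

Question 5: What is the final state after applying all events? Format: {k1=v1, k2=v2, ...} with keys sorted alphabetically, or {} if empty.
Answer: {y=13, z=39}

Derivation:
  after event 1 (t=3: SET z = 1): {z=1}
  after event 2 (t=12: SET y = 26): {y=26, z=1}
  after event 3 (t=18: INC y by 6): {y=32, z=1}
  after event 4 (t=23: SET z = 42): {y=32, z=42}
  after event 5 (t=26: INC z by 3): {y=32, z=45}
  after event 6 (t=36: SET z = 30): {y=32, z=30}
  after event 7 (t=40: SET y = -16): {y=-16, z=30}
  after event 8 (t=49: SET y = -8): {y=-8, z=30}
  after event 9 (t=52: INC z by 9): {y=-8, z=39}
  after event 10 (t=53: DEL y): {z=39}
  after event 11 (t=60: INC y by 14): {y=14, z=39}
  after event 12 (t=66: DEC y by 1): {y=13, z=39}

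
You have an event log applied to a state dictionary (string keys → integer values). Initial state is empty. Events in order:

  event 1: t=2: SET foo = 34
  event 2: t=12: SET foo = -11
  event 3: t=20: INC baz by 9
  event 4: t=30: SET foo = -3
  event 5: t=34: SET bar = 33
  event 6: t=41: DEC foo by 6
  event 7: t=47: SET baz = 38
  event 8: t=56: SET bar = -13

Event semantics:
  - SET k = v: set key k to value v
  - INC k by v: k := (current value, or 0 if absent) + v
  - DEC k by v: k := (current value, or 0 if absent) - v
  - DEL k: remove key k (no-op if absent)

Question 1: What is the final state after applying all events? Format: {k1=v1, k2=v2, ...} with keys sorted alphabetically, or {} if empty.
  after event 1 (t=2: SET foo = 34): {foo=34}
  after event 2 (t=12: SET foo = -11): {foo=-11}
  after event 3 (t=20: INC baz by 9): {baz=9, foo=-11}
  after event 4 (t=30: SET foo = -3): {baz=9, foo=-3}
  after event 5 (t=34: SET bar = 33): {bar=33, baz=9, foo=-3}
  after event 6 (t=41: DEC foo by 6): {bar=33, baz=9, foo=-9}
  after event 7 (t=47: SET baz = 38): {bar=33, baz=38, foo=-9}
  after event 8 (t=56: SET bar = -13): {bar=-13, baz=38, foo=-9}

Answer: {bar=-13, baz=38, foo=-9}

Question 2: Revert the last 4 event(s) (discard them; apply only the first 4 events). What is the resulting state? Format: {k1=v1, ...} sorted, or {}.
Answer: {baz=9, foo=-3}

Derivation:
Keep first 4 events (discard last 4):
  after event 1 (t=2: SET foo = 34): {foo=34}
  after event 2 (t=12: SET foo = -11): {foo=-11}
  after event 3 (t=20: INC baz by 9): {baz=9, foo=-11}
  after event 4 (t=30: SET foo = -3): {baz=9, foo=-3}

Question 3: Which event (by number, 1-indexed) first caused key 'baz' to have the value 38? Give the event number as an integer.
Looking for first event where baz becomes 38:
  event 3: baz = 9
  event 4: baz = 9
  event 5: baz = 9
  event 6: baz = 9
  event 7: baz 9 -> 38  <-- first match

Answer: 7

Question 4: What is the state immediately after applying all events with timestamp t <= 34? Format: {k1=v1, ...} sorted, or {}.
Answer: {bar=33, baz=9, foo=-3}

Derivation:
Apply events with t <= 34 (5 events):
  after event 1 (t=2: SET foo = 34): {foo=34}
  after event 2 (t=12: SET foo = -11): {foo=-11}
  after event 3 (t=20: INC baz by 9): {baz=9, foo=-11}
  after event 4 (t=30: SET foo = -3): {baz=9, foo=-3}
  after event 5 (t=34: SET bar = 33): {bar=33, baz=9, foo=-3}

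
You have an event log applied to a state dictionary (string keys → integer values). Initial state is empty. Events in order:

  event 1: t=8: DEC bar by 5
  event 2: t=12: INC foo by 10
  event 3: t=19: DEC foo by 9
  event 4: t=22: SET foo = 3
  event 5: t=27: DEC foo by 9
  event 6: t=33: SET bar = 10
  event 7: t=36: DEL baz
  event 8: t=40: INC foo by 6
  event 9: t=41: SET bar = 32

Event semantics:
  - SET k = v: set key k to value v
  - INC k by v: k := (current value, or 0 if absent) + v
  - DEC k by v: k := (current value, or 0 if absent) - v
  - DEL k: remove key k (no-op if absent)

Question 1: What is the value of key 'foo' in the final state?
Track key 'foo' through all 9 events:
  event 1 (t=8: DEC bar by 5): foo unchanged
  event 2 (t=12: INC foo by 10): foo (absent) -> 10
  event 3 (t=19: DEC foo by 9): foo 10 -> 1
  event 4 (t=22: SET foo = 3): foo 1 -> 3
  event 5 (t=27: DEC foo by 9): foo 3 -> -6
  event 6 (t=33: SET bar = 10): foo unchanged
  event 7 (t=36: DEL baz): foo unchanged
  event 8 (t=40: INC foo by 6): foo -6 -> 0
  event 9 (t=41: SET bar = 32): foo unchanged
Final: foo = 0

Answer: 0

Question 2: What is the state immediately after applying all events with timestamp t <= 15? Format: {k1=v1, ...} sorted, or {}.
Apply events with t <= 15 (2 events):
  after event 1 (t=8: DEC bar by 5): {bar=-5}
  after event 2 (t=12: INC foo by 10): {bar=-5, foo=10}

Answer: {bar=-5, foo=10}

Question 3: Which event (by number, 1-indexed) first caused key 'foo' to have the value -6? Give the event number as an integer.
Looking for first event where foo becomes -6:
  event 2: foo = 10
  event 3: foo = 1
  event 4: foo = 3
  event 5: foo 3 -> -6  <-- first match

Answer: 5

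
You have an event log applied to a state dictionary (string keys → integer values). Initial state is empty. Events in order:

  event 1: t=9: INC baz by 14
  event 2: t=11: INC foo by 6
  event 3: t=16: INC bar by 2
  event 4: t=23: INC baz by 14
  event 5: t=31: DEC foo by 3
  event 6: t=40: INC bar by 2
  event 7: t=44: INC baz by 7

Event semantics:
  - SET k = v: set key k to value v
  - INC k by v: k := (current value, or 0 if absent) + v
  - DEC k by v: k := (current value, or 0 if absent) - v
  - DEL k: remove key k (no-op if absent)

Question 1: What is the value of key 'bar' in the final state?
Answer: 4

Derivation:
Track key 'bar' through all 7 events:
  event 1 (t=9: INC baz by 14): bar unchanged
  event 2 (t=11: INC foo by 6): bar unchanged
  event 3 (t=16: INC bar by 2): bar (absent) -> 2
  event 4 (t=23: INC baz by 14): bar unchanged
  event 5 (t=31: DEC foo by 3): bar unchanged
  event 6 (t=40: INC bar by 2): bar 2 -> 4
  event 7 (t=44: INC baz by 7): bar unchanged
Final: bar = 4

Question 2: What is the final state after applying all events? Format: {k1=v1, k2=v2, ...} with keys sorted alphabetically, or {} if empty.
Answer: {bar=4, baz=35, foo=3}

Derivation:
  after event 1 (t=9: INC baz by 14): {baz=14}
  after event 2 (t=11: INC foo by 6): {baz=14, foo=6}
  after event 3 (t=16: INC bar by 2): {bar=2, baz=14, foo=6}
  after event 4 (t=23: INC baz by 14): {bar=2, baz=28, foo=6}
  after event 5 (t=31: DEC foo by 3): {bar=2, baz=28, foo=3}
  after event 6 (t=40: INC bar by 2): {bar=4, baz=28, foo=3}
  after event 7 (t=44: INC baz by 7): {bar=4, baz=35, foo=3}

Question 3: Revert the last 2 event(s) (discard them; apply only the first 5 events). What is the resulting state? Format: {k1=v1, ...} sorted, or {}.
Answer: {bar=2, baz=28, foo=3}

Derivation:
Keep first 5 events (discard last 2):
  after event 1 (t=9: INC baz by 14): {baz=14}
  after event 2 (t=11: INC foo by 6): {baz=14, foo=6}
  after event 3 (t=16: INC bar by 2): {bar=2, baz=14, foo=6}
  after event 4 (t=23: INC baz by 14): {bar=2, baz=28, foo=6}
  after event 5 (t=31: DEC foo by 3): {bar=2, baz=28, foo=3}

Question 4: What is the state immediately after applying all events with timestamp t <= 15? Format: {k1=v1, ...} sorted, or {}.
Apply events with t <= 15 (2 events):
  after event 1 (t=9: INC baz by 14): {baz=14}
  after event 2 (t=11: INC foo by 6): {baz=14, foo=6}

Answer: {baz=14, foo=6}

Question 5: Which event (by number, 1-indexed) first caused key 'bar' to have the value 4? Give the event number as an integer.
Answer: 6

Derivation:
Looking for first event where bar becomes 4:
  event 3: bar = 2
  event 4: bar = 2
  event 5: bar = 2
  event 6: bar 2 -> 4  <-- first match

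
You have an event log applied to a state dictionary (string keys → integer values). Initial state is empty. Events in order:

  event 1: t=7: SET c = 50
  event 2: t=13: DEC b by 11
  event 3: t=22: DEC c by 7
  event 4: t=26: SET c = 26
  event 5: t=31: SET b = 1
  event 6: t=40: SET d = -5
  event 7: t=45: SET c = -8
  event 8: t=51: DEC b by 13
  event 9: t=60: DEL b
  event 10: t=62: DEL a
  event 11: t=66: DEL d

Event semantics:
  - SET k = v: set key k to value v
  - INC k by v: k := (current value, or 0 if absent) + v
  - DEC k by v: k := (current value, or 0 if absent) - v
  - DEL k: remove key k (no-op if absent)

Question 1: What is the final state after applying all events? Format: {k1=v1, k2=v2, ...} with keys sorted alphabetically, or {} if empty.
  after event 1 (t=7: SET c = 50): {c=50}
  after event 2 (t=13: DEC b by 11): {b=-11, c=50}
  after event 3 (t=22: DEC c by 7): {b=-11, c=43}
  after event 4 (t=26: SET c = 26): {b=-11, c=26}
  after event 5 (t=31: SET b = 1): {b=1, c=26}
  after event 6 (t=40: SET d = -5): {b=1, c=26, d=-5}
  after event 7 (t=45: SET c = -8): {b=1, c=-8, d=-5}
  after event 8 (t=51: DEC b by 13): {b=-12, c=-8, d=-5}
  after event 9 (t=60: DEL b): {c=-8, d=-5}
  after event 10 (t=62: DEL a): {c=-8, d=-5}
  after event 11 (t=66: DEL d): {c=-8}

Answer: {c=-8}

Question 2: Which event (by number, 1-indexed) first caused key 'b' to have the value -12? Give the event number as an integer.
Looking for first event where b becomes -12:
  event 2: b = -11
  event 3: b = -11
  event 4: b = -11
  event 5: b = 1
  event 6: b = 1
  event 7: b = 1
  event 8: b 1 -> -12  <-- first match

Answer: 8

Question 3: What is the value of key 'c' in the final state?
Answer: -8

Derivation:
Track key 'c' through all 11 events:
  event 1 (t=7: SET c = 50): c (absent) -> 50
  event 2 (t=13: DEC b by 11): c unchanged
  event 3 (t=22: DEC c by 7): c 50 -> 43
  event 4 (t=26: SET c = 26): c 43 -> 26
  event 5 (t=31: SET b = 1): c unchanged
  event 6 (t=40: SET d = -5): c unchanged
  event 7 (t=45: SET c = -8): c 26 -> -8
  event 8 (t=51: DEC b by 13): c unchanged
  event 9 (t=60: DEL b): c unchanged
  event 10 (t=62: DEL a): c unchanged
  event 11 (t=66: DEL d): c unchanged
Final: c = -8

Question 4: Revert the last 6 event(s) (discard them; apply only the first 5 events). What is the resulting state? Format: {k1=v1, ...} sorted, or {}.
Keep first 5 events (discard last 6):
  after event 1 (t=7: SET c = 50): {c=50}
  after event 2 (t=13: DEC b by 11): {b=-11, c=50}
  after event 3 (t=22: DEC c by 7): {b=-11, c=43}
  after event 4 (t=26: SET c = 26): {b=-11, c=26}
  after event 5 (t=31: SET b = 1): {b=1, c=26}

Answer: {b=1, c=26}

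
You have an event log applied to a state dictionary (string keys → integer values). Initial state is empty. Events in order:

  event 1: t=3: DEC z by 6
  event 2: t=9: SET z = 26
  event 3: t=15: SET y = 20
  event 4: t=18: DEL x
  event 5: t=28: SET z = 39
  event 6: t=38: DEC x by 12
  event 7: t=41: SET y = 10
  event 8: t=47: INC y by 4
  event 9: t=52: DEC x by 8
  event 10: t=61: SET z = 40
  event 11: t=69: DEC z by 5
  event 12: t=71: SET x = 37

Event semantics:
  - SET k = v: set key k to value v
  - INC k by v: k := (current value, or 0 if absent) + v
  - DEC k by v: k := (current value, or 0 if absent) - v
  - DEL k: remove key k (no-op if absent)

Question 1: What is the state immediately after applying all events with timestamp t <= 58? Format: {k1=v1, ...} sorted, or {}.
Answer: {x=-20, y=14, z=39}

Derivation:
Apply events with t <= 58 (9 events):
  after event 1 (t=3: DEC z by 6): {z=-6}
  after event 2 (t=9: SET z = 26): {z=26}
  after event 3 (t=15: SET y = 20): {y=20, z=26}
  after event 4 (t=18: DEL x): {y=20, z=26}
  after event 5 (t=28: SET z = 39): {y=20, z=39}
  after event 6 (t=38: DEC x by 12): {x=-12, y=20, z=39}
  after event 7 (t=41: SET y = 10): {x=-12, y=10, z=39}
  after event 8 (t=47: INC y by 4): {x=-12, y=14, z=39}
  after event 9 (t=52: DEC x by 8): {x=-20, y=14, z=39}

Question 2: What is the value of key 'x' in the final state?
Track key 'x' through all 12 events:
  event 1 (t=3: DEC z by 6): x unchanged
  event 2 (t=9: SET z = 26): x unchanged
  event 3 (t=15: SET y = 20): x unchanged
  event 4 (t=18: DEL x): x (absent) -> (absent)
  event 5 (t=28: SET z = 39): x unchanged
  event 6 (t=38: DEC x by 12): x (absent) -> -12
  event 7 (t=41: SET y = 10): x unchanged
  event 8 (t=47: INC y by 4): x unchanged
  event 9 (t=52: DEC x by 8): x -12 -> -20
  event 10 (t=61: SET z = 40): x unchanged
  event 11 (t=69: DEC z by 5): x unchanged
  event 12 (t=71: SET x = 37): x -20 -> 37
Final: x = 37

Answer: 37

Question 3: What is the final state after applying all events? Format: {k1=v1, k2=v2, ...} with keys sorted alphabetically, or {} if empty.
Answer: {x=37, y=14, z=35}

Derivation:
  after event 1 (t=3: DEC z by 6): {z=-6}
  after event 2 (t=9: SET z = 26): {z=26}
  after event 3 (t=15: SET y = 20): {y=20, z=26}
  after event 4 (t=18: DEL x): {y=20, z=26}
  after event 5 (t=28: SET z = 39): {y=20, z=39}
  after event 6 (t=38: DEC x by 12): {x=-12, y=20, z=39}
  after event 7 (t=41: SET y = 10): {x=-12, y=10, z=39}
  after event 8 (t=47: INC y by 4): {x=-12, y=14, z=39}
  after event 9 (t=52: DEC x by 8): {x=-20, y=14, z=39}
  after event 10 (t=61: SET z = 40): {x=-20, y=14, z=40}
  after event 11 (t=69: DEC z by 5): {x=-20, y=14, z=35}
  after event 12 (t=71: SET x = 37): {x=37, y=14, z=35}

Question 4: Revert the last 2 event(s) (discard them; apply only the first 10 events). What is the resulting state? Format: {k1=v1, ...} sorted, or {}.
Keep first 10 events (discard last 2):
  after event 1 (t=3: DEC z by 6): {z=-6}
  after event 2 (t=9: SET z = 26): {z=26}
  after event 3 (t=15: SET y = 20): {y=20, z=26}
  after event 4 (t=18: DEL x): {y=20, z=26}
  after event 5 (t=28: SET z = 39): {y=20, z=39}
  after event 6 (t=38: DEC x by 12): {x=-12, y=20, z=39}
  after event 7 (t=41: SET y = 10): {x=-12, y=10, z=39}
  after event 8 (t=47: INC y by 4): {x=-12, y=14, z=39}
  after event 9 (t=52: DEC x by 8): {x=-20, y=14, z=39}
  after event 10 (t=61: SET z = 40): {x=-20, y=14, z=40}

Answer: {x=-20, y=14, z=40}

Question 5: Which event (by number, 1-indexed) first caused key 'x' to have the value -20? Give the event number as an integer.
Looking for first event where x becomes -20:
  event 6: x = -12
  event 7: x = -12
  event 8: x = -12
  event 9: x -12 -> -20  <-- first match

Answer: 9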